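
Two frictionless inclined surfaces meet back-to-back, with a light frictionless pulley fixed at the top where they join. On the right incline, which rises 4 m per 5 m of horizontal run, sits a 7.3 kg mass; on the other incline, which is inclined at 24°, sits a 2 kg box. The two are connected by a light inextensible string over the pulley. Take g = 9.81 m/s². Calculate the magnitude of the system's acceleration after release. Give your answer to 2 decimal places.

Resolve each weight along its own incline: the 7.3 kg mass has component 7.3 × 9.81 × sin 38.66° = 44.736 N down its slope, and the 2 kg mass has 2 × 9.81 × sin 24° = 7.980 N down its slope.
The 7.3 kg side's 44.736 N exceeds the other side's 7.980 N, so that mass slides down and the 2 kg mass slides up. Taking that direction as positive, Newton's second law for the whole system gives 44.736 − 7.980 = (7.3 + 2) a, so a = 36.756 / 9.3 = 3.9523 m/s².

3.95 m/s²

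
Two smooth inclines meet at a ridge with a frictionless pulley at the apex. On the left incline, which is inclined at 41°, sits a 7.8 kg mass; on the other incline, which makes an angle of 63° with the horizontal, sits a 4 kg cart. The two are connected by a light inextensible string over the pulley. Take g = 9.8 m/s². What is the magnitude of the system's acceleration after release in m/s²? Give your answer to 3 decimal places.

1.290 m/s²

Resolve each weight along its own incline: the 7.8 kg mass has component 7.8 × 9.8 × sin 41° = 50.149 N down its slope, and the 4 kg mass has 4 × 9.8 × sin 63° = 34.927 N down its slope.
The 7.8 kg side's 50.149 N exceeds the other side's 34.927 N, so that mass slides down and the 4 kg mass slides up. Taking that direction as positive, Newton's second law for the whole system gives 50.149 − 34.927 = (7.8 + 4) a, so a = 15.222 / 11.8 = 1.2900 m/s².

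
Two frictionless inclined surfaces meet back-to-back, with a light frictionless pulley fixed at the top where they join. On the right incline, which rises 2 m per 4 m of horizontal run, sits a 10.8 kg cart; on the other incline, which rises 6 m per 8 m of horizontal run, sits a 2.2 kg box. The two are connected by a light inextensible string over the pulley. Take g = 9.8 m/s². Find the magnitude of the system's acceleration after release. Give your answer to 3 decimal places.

2.646 m/s²

Resolve each weight along its own incline: the 10.8 kg mass has component 10.8 × 9.8 × sin 26.57° = 47.333 N down its slope, and the 2.2 kg mass has 2.2 × 9.8 × sin 36.87° = 12.936 N down its slope.
The 10.8 kg side's 47.333 N exceeds the other side's 12.936 N, so that mass slides down and the 2.2 kg mass slides up. Taking that direction as positive, Newton's second law for the whole system gives 47.333 − 12.936 = (10.8 + 2.2) a, so a = 34.397 / 13 = 2.6459 m/s².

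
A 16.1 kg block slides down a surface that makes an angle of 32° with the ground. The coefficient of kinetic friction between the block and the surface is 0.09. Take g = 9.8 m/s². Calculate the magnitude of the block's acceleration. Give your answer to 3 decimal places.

Resolving the weight along the incline: the component pulling the block down the slope is mg sin 32° = 16.1 × 9.8 × 0.5299 = 83.608 N, and the normal force is N = mg cos 32° = 16.1 × 9.8 × 0.8480 = 133.797 N.
Kinetic friction acts up the slope with magnitude f = μN = 0.09 × 133.797 = 12.042 N.
Net force along the incline is 83.608 − 12.042 = 71.566 N, so a = 71.566 / 16.1 = 4.4451 m/s².

4.445 m/s²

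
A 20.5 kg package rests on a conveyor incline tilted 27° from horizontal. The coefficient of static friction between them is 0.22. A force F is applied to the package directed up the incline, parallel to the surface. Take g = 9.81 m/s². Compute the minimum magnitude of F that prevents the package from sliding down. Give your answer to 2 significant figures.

The normal force is N = mg cos 27° = 179.186 N. With F at its minimum the package is on the verge of sliding down, so static friction is at its maximum μ_s N = 0.22 × 179.186 = 39.421 N and acts up the slope.
Equilibrium along the incline: F + μ_s N = mg sin 27°, so F = 91.300 − 39.421 = 51.879 N.

52 N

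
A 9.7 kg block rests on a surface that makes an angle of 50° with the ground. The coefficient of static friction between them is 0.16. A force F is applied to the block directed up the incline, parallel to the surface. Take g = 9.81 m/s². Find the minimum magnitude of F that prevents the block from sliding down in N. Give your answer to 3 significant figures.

The normal force is N = mg cos 50° = 61.166 N. With F at its minimum the block is on the verge of sliding down, so static friction is at its maximum μ_s N = 0.16 × 61.166 = 9.787 N and acts up the slope.
Equilibrium along the incline: F + μ_s N = mg sin 50°, so F = 72.894 − 9.787 = 63.107 N.

63.1 N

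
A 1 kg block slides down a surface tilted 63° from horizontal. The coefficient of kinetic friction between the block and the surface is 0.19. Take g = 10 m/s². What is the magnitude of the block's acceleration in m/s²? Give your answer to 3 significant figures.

8.05 m/s²

Resolving the weight along the incline: the component pulling the block down the slope is mg sin 63° = 1 × 10 × 0.8910 = 8.910 N, and the normal force is N = mg cos 63° = 1 × 10 × 0.4540 = 4.540 N.
Kinetic friction acts up the slope with magnitude f = μN = 0.19 × 4.540 = 0.863 N.
Net force along the incline is 8.910 − 0.863 = 8.047 N, so a = 8.047 / 1 = 8.0470 m/s².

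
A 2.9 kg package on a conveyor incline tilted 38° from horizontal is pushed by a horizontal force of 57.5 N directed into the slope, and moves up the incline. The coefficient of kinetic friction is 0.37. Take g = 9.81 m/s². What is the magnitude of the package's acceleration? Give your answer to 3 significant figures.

2.21 m/s²

The horizontal push has components F cos 38° = 57.5 × 0.7880 = 45.310 N up the incline and F sin 38° = 57.5 × 0.6157 = 35.403 N pressing into the surface.
The normal force is therefore N = mg cos 38° + F sin 38° = 22.418 + 35.403 = 57.821 N, and kinetic friction down the slope is μN = 0.37 × 57.821 = 21.394 N.
Along the incline: F cos 38° − mg sin 38° − μN = ma, so 45.310 − 17.516 − 21.394 = 2.9 a, giving a = 2.2069 m/s².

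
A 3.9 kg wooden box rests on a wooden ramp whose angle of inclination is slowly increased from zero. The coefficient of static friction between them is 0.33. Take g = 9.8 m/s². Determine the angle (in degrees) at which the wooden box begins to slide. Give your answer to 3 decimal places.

At the threshold of sliding, static friction is at its maximum μ_s N and exactly balances the weight component along the incline: mg sin θ = μ_s mg cos θ.
Hence tan θ = μ_s = 0.33, so θ = arctan(0.33) = 18.2629°.

18.263°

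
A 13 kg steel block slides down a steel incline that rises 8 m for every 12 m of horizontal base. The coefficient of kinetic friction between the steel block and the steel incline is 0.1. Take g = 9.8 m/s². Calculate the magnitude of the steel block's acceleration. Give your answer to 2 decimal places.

4.62 m/s²

Resolving the weight along the incline: the component pulling the steel block down the slope is mg sin 33.69° = 13 × 9.8 × 0.5547 = 70.669 N, and the normal force is N = mg cos 33.69° = 13 × 9.8 × 0.8321 = 106.010 N.
Kinetic friction acts up the slope with magnitude f = μN = 0.1 × 106.010 = 10.601 N.
Net force along the incline is 70.669 − 10.601 = 60.068 N, so a = 60.068 / 13 = 4.6206 m/s².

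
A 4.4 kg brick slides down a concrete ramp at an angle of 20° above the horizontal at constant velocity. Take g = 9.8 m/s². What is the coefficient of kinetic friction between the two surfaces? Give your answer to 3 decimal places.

At constant velocity the net force along the incline is zero: mg sin 20° = μ mg cos 20°.
So μ = tan 20° = 0.3420 / 0.9397 = 0.3639.

0.364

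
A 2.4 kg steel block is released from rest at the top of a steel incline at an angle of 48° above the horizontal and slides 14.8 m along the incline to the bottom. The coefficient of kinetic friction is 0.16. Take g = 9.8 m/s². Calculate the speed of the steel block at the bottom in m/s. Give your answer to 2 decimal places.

13.58 m/s

The weight component along the incline is mg sin 48° = 17.479 N and the normal force is N = mg cos 48° = 15.738 N.
Friction up the slope is f = μN = 0.16 × 15.738 = 2.518 N, so the net downslope force is 17.479 − 2.518 = 14.961 N and a = 14.961 / 2.4 = 6.2338 m/s².
Starting from rest over a distance of 14.8 m, v² = 2aL = 2 × 6.2338 × 14.8 = 184.5205, so v = 13.5838 m/s.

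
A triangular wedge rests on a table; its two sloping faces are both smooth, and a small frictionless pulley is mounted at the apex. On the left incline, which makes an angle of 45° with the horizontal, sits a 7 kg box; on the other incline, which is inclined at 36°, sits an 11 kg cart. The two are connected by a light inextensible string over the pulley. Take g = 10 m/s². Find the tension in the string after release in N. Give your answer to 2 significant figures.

55 N

Resolve each weight along its own incline: the 7 kg mass has component 7 × 10 × sin 45° = 49.497 N down its slope, and the 11 kg mass has 11 × 10 × sin 36° = 64.656 N down its slope.
The 11 kg side's 64.656 N exceeds the other side's 49.497 N, so that mass slides down and the 7 kg mass slides up. Taking that direction as positive, Newton's second law for the whole system gives 64.656 − 49.497 = (7 + 11) a, so a = 15.159 / 18 = 0.8422 m/s².
For the 7 kg mass (up-slope positive): T − 49.497 = 7 × 0.8422, so T = 55.392 N.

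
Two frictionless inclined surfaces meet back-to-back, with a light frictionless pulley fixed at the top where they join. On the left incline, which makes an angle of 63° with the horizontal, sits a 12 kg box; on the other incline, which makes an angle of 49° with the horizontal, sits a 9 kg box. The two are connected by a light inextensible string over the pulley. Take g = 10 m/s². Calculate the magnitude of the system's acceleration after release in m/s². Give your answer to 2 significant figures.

1.9 m/s²

Resolve each weight along its own incline: the 12 kg mass has component 12 × 10 × sin 63° = 106.921 N down its slope, and the 9 kg mass has 9 × 10 × sin 49° = 67.924 N down its slope.
The 12 kg side's 106.921 N exceeds the other side's 67.924 N, so that mass slides down and the 9 kg mass slides up. Taking that direction as positive, Newton's second law for the whole system gives 106.921 − 67.924 = (12 + 9) a, so a = 38.997 / 21 = 1.8570 m/s².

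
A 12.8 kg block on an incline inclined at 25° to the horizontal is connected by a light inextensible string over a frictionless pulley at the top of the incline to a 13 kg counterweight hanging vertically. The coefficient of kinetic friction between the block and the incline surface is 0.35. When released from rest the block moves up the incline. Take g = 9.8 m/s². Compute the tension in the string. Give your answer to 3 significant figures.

110 N

For the block on the incline: the weight component along the slope is m₁g sin 25° = 12.8 × 9.8 × 0.4226 = 53.011 N and the normal force is N = m₁g cos 25° = 113.687 N.
Kinetic friction opposes the block's motion up the incline: f = μN = 0.35 × 113.687 = 39.790 N acting down the slope.
Newton's second law for the block (up-slope positive): T − 53.011 − 39.790 = 12.8 a. For the hanging counterweight (downward positive): 13 × 9.8 − T = 13 a.
Adding the two equations eliminates T: 34.599 = 25.8 a, so a = 1.3410 m/s².
Then from the hanging counterweight's equation, T = 13 × (9.8 − 1.3410) = 109.967 N.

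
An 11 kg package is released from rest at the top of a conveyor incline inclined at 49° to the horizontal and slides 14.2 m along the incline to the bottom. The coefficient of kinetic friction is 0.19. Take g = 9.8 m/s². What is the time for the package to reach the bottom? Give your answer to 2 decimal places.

2.14 s

The weight component along the incline is mg sin 49° = 81.358 N and the normal force is N = mg cos 49° = 70.723 N.
Friction up the slope is f = μN = 0.19 × 70.723 = 13.437 N, so the net downslope force is 81.358 − 13.437 = 67.921 N and a = 67.921 / 11 = 6.1746 m/s².
Starting from rest, L = ½at², so t = √(2L/a) = √(2 × 14.2 / 6.1746) = 2.1446 s.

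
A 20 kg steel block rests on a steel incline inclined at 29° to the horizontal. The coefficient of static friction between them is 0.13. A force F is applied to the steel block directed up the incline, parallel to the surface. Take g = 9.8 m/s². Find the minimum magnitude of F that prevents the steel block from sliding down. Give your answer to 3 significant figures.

The normal force is N = mg cos 29° = 171.425 N. With F at its minimum the steel block is on the verge of sliding down, so static friction is at its maximum μ_s N = 0.13 × 171.425 = 22.285 N and acts up the slope.
Equilibrium along the incline: F + μ_s N = mg sin 29°, so F = 95.023 − 22.285 = 72.738 N.

72.7 N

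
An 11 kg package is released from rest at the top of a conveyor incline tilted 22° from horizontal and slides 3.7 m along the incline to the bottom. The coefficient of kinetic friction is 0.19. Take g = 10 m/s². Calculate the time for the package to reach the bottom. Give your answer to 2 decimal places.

1.93 s

The weight component along the incline is mg sin 22° = 41.207 N and the normal force is N = mg cos 22° = 101.990 N.
Friction up the slope is f = μN = 0.19 × 101.990 = 19.378 N, so the net downslope force is 41.207 − 19.378 = 21.829 N and a = 21.829 / 11 = 1.9845 m/s².
Starting from rest, L = ½at², so t = √(2L/a) = √(2 × 3.7 / 1.9845) = 1.9310 s.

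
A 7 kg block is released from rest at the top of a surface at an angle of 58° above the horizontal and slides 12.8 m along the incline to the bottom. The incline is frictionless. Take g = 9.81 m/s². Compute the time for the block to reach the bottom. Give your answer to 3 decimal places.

1.754 s

The weight component along the incline is mg sin 58° = 58.235 N and the normal force is N = mg cos 58° = 36.390 N.
With no friction, a = g sin 58° = 8.3194 m/s².
Starting from rest, L = ½at², so t = √(2L/a) = √(2 × 12.8 / 8.3194) = 1.7542 s.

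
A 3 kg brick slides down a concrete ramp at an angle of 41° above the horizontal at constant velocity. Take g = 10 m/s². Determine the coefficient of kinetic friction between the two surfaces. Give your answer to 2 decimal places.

0.87

At constant velocity the net force along the incline is zero: mg sin 41° = μ mg cos 41°.
So μ = tan 41° = 0.6561 / 0.7547 = 0.8694.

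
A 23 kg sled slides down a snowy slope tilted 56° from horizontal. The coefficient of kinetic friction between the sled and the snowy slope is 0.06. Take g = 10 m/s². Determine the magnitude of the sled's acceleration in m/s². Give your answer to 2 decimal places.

Resolving the weight along the incline: the component pulling the sled down the slope is mg sin 56° = 23 × 10 × 0.8290 = 190.670 N, and the normal force is N = mg cos 56° = 23 × 10 × 0.5592 = 128.616 N.
Kinetic friction acts up the slope with magnitude f = μN = 0.06 × 128.616 = 7.717 N.
Net force along the incline is 190.670 − 7.717 = 182.953 N, so a = 182.953 / 23 = 7.9545 m/s².

7.95 m/s²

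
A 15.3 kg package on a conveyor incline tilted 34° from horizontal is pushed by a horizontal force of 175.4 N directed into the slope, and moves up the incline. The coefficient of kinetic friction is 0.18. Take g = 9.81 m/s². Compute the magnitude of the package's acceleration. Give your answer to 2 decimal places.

The horizontal push has components F cos 34° = 175.4 × 0.8290 = 145.407 N up the incline and F sin 34° = 175.4 × 0.5592 = 98.084 N pressing into the surface.
The normal force is therefore N = mg cos 34° + F sin 34° = 124.427 + 98.084 = 222.511 N, and kinetic friction down the slope is μN = 0.18 × 222.511 = 40.052 N.
Along the incline: F cos 34° − mg sin 34° − μN = ma, so 145.407 − 83.932 − 40.052 = 15.3 a, giving a = 1.4002 m/s².

1.40 m/s²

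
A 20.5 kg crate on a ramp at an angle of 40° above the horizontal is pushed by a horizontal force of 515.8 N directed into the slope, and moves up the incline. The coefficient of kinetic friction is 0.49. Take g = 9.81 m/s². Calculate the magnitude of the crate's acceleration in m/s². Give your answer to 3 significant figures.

The horizontal push has components F cos 40° = 515.8 × 0.7660 = 395.103 N up the incline and F sin 40° = 515.8 × 0.6428 = 331.556 N pressing into the surface.
The normal force is therefore N = mg cos 40° + F sin 40° = 154.046 + 331.556 = 485.602 N, and kinetic friction down the slope is μN = 0.49 × 485.602 = 237.945 N.
Along the incline: F cos 40° − mg sin 40° − μN = ma, so 395.103 − 129.270 − 237.945 = 20.5 a, giving a = 1.3604 m/s².

1.36 m/s²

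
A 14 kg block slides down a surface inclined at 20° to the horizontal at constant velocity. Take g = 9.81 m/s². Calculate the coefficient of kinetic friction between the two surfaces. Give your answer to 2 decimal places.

0.36

At constant velocity the net force along the incline is zero: mg sin 20° = μ mg cos 20°.
So μ = tan 20° = 0.3420 / 0.9397 = 0.3639.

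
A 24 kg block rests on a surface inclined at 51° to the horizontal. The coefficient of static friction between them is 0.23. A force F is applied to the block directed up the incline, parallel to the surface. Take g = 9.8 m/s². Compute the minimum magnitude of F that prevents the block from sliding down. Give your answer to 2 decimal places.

148.74 N

The normal force is N = mg cos 51° = 148.016 N. With F at its minimum the block is on the verge of sliding down, so static friction is at its maximum μ_s N = 0.23 × 148.016 = 34.044 N and acts up the slope.
Equilibrium along the incline: F + μ_s N = mg sin 51°, so F = 182.785 − 34.044 = 148.741 N.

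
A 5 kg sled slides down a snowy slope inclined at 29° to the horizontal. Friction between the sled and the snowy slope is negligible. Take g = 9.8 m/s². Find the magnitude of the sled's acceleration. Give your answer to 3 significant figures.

Resolving the weight along the incline: the component pulling the sled down the slope is mg sin 29° = 5 × 9.8 × 0.4848 = 23.755 N, and the normal force is N = mg cos 29° = 5 × 9.8 × 0.8746 = 42.855 N.
With no friction the net force along the incline is 23.755 N, so a = g sin 29° = 23.755 / 5 = 4.7510 m/s².

4.75 m/s²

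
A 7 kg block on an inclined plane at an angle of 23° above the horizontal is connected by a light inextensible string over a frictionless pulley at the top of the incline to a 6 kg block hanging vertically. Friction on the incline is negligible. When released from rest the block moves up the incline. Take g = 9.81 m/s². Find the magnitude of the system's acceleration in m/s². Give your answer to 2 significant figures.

2.5 m/s²

For the block on the incline: the weight component along the slope is m₁g sin 23° = 7 × 9.81 × 0.3907 = 26.829 N and the normal force is N = m₁g cos 23° = 63.211 N.
Newton's second law for the block (up-slope positive): T − 26.829 = 7 a. For the hanging block (downward positive): 6 × 9.81 − T = 6 a.
Adding the two equations eliminates T: 32.031 = 13 a, so a = 2.4639 m/s².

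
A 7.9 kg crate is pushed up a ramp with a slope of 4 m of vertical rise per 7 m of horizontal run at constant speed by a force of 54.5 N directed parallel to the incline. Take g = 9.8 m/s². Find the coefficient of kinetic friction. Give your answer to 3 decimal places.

0.239

At constant speed ΣF = 0 along the incline. The applied 54.5 N acts up the slope; the weight component mg sin 29.74° = 38.411 N and kinetic friction μN both act down the slope.
So 54.5 = 38.411 + μ × 67.219, giving μ = (54.5 − 38.411) / 67.219 = 0.2394.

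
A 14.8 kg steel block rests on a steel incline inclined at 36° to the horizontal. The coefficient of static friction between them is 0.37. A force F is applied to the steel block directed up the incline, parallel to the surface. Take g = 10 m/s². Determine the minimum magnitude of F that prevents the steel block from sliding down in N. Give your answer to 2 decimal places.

The normal force is N = mg cos 36° = 119.735 N. With F at its minimum the steel block is on the verge of sliding down, so static friction is at its maximum μ_s N = 0.37 × 119.735 = 44.302 N and acts up the slope.
Equilibrium along the incline: F + μ_s N = mg sin 36°, so F = 86.992 − 44.302 = 42.690 N.

42.69 N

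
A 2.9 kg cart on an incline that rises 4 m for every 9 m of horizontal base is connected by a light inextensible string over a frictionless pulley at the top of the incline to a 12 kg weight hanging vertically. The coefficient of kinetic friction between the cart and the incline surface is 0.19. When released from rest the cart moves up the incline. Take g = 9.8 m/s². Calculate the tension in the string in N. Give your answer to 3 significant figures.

36.2 N

For the cart on the incline: the weight component along the slope is m₁g sin 23.96° = 2.9 × 9.8 × 0.4061 = 11.541 N and the normal force is N = m₁g cos 23.96° = 25.971 N.
Kinetic friction opposes the cart's motion up the incline: f = μN = 0.19 × 25.971 = 4.934 N acting down the slope.
Newton's second law for the cart (up-slope positive): T − 11.541 − 4.934 = 2.9 a. For the hanging weight (downward positive): 12 × 9.8 − T = 12 a.
Adding the two equations eliminates T: 101.125 = 14.9 a, so a = 6.7869 m/s².
Then from the hanging weight's equation, T = 12 × (9.8 − 6.7869) = 36.157 N.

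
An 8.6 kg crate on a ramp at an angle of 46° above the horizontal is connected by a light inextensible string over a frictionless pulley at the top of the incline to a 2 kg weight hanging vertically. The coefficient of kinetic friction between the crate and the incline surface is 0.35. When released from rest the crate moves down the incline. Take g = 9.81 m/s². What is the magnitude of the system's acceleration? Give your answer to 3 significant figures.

1.94 m/s²

For the crate on the incline: the weight component along the slope is m₁g sin 46° = 8.6 × 9.81 × 0.7193 = 60.684 N and the normal force is N = m₁g cos 46° = 58.606 N.
Kinetic friction opposes the crate's motion down the incline: f = μN = 0.35 × 58.606 = 20.512 N acting up the slope.
Newton's second law for the crate (down-slope positive): 60.684 − 20.512 − T = 8.6 a. For the hanging weight (upward positive): T − 2 × 9.81 = 2 a.
Adding the two equations eliminates T: 20.552 = 10.6 a, so a = 1.9389 m/s².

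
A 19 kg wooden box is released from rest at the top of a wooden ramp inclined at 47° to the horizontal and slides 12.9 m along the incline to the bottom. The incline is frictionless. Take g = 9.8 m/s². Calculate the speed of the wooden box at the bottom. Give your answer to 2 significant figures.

14 m/s

The weight component along the incline is mg sin 47° = 136.178 N and the normal force is N = mg cos 47° = 126.988 N.
With no friction, a = g sin 47° = 7.1673 m/s².
Starting from rest over a distance of 12.9 m, v² = 2aL = 2 × 7.1673 × 12.9 = 184.9163, so v = 13.5984 m/s.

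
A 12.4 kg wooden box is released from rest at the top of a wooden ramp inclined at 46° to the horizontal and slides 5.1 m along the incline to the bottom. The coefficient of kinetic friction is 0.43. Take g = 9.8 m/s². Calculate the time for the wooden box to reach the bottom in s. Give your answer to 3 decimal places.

1.573 s

The weight component along the incline is mg sin 46° = 87.414 N and the normal force is N = mg cos 46° = 84.415 N.
Friction up the slope is f = μN = 0.43 × 84.415 = 36.298 N, so the net downslope force is 87.414 − 36.298 = 51.116 N and a = 51.116 / 12.4 = 4.1223 m/s².
Starting from rest, L = ½at², so t = √(2L/a) = √(2 × 5.1 / 4.1223) = 1.5730 s.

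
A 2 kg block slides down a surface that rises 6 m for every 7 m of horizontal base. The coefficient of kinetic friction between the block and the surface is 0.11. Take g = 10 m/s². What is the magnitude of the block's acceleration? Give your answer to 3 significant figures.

5.67 m/s²

Resolving the weight along the incline: the component pulling the block down the slope is mg sin 40.60° = 2 × 10 × 0.6508 = 13.016 N, and the normal force is N = mg cos 40.60° = 2 × 10 × 0.7593 = 15.186 N.
Kinetic friction acts up the slope with magnitude f = μN = 0.11 × 15.186 = 1.670 N.
Net force along the incline is 13.016 − 1.670 = 11.346 N, so a = 11.346 / 2 = 5.6730 m/s².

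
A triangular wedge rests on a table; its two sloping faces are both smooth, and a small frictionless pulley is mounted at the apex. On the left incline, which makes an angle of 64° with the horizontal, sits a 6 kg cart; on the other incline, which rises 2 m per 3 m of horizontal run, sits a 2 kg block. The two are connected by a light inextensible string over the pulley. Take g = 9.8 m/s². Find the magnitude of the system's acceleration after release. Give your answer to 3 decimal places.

Resolve each weight along its own incline: the 6 kg mass has component 6 × 9.8 × sin 64° = 52.849 N down its slope, and the 2 kg mass has 2 × 9.8 × sin 33.69° = 10.872 N down its slope.
The 6 kg side's 52.849 N exceeds the other side's 10.872 N, so that mass slides down and the 2 kg mass slides up. Taking that direction as positive, Newton's second law for the whole system gives 52.849 − 10.872 = (6 + 2) a, so a = 41.977 / 8 = 5.2471 m/s².

5.247 m/s²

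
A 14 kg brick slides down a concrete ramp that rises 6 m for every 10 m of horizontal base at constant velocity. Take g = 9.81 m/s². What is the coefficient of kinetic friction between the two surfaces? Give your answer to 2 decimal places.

0.60

At constant velocity the net force along the incline is zero: mg sin 30.96° = μ mg cos 30.96°.
So μ = tan 30.96° = 0.5145 / 0.8575 = 0.6000.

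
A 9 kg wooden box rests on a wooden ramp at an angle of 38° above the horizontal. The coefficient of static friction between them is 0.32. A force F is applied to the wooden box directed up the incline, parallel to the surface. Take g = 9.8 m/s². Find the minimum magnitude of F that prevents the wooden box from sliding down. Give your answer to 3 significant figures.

32.1 N

The normal force is N = mg cos 38° = 69.503 N. With F at its minimum the wooden box is on the verge of sliding down, so static friction is at its maximum μ_s N = 0.32 × 69.503 = 22.241 N and acts up the slope.
Equilibrium along the incline: F + μ_s N = mg sin 38°, so F = 54.301 − 22.241 = 32.060 N.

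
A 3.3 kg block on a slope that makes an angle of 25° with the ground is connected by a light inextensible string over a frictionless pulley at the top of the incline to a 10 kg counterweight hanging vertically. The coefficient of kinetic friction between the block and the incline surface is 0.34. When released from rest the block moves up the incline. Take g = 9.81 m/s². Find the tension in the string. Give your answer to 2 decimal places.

42.13 N

For the block on the incline: the weight component along the slope is m₁g sin 25° = 3.3 × 9.81 × 0.4226 = 13.681 N and the normal force is N = m₁g cos 25° = 29.340 N.
Kinetic friction opposes the block's motion up the incline: f = μN = 0.34 × 29.340 = 9.976 N acting down the slope.
Newton's second law for the block (up-slope positive): T − 13.681 − 9.976 = 3.3 a. For the hanging counterweight (downward positive): 10 × 9.81 − T = 10 a.
Adding the two equations eliminates T: 74.443 = 13.3 a, so a = 5.5972 m/s².
Then from the hanging counterweight's equation, T = 10 × (9.81 − 5.5972) = 42.128 N.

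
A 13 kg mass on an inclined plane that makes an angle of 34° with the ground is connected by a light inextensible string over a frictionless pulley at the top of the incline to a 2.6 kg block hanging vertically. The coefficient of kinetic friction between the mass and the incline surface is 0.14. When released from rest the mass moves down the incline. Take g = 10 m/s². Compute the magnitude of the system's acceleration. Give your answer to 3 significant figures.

For the mass on the incline: the weight component along the slope is m₁g sin 34° = 13 × 10 × 0.5592 = 72.696 N and the normal force is N = m₁g cos 34° = 107.775 N.
Kinetic friction opposes the mass's motion down the incline: f = μN = 0.14 × 107.775 = 15.089 N acting up the slope.
Newton's second law for the mass (down-slope positive): 72.696 − 15.089 − T = 13 a. For the hanging block (upward positive): T − 2.6 × 10 = 2.6 a.
Adding the two equations eliminates T: 31.607 = 15.6 a, so a = 2.0261 m/s².

2.03 m/s²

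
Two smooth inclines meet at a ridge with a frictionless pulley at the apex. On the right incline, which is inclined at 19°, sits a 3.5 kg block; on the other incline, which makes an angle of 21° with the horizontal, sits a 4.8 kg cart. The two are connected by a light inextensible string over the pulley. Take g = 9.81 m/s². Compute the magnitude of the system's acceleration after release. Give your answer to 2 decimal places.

0.69 m/s²

Resolve each weight along its own incline: the 3.5 kg mass has component 3.5 × 9.81 × sin 19° = 11.178 N down its slope, and the 4.8 kg mass has 4.8 × 9.81 × sin 21° = 16.875 N down its slope.
The 4.8 kg side's 16.875 N exceeds the other side's 11.178 N, so that mass slides down and the 3.5 kg mass slides up. Taking that direction as positive, Newton's second law for the whole system gives 16.875 − 11.178 = (3.5 + 4.8) a, so a = 5.697 / 8.3 = 0.6864 m/s².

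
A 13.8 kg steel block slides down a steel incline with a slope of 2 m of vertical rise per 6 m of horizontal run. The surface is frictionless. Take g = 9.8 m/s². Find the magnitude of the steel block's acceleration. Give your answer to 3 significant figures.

Resolving the weight along the incline: the component pulling the steel block down the slope is mg sin 18.43° = 13.8 × 9.8 × 0.3162 = 42.763 N, and the normal force is N = mg cos 18.43° = 13.8 × 9.8 × 0.9487 = 128.302 N.
With no friction the net force along the incline is 42.763 N, so a = g sin 18.43° = 42.763 / 13.8 = 3.0988 m/s².

3.10 m/s²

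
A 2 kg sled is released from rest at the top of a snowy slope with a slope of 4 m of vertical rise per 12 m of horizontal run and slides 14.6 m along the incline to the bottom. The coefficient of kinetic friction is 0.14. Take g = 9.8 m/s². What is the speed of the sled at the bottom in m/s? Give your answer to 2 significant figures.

The weight component along the incline is mg sin 18.43° = 6.198 N and the normal force is N = mg cos 18.43° = 18.594 N.
Friction up the slope is f = μN = 0.14 × 18.594 = 2.603 N, so the net downslope force is 6.198 − 2.603 = 3.595 N and a = 3.595 / 2 = 1.7975 m/s².
Starting from rest over a distance of 14.6 m, v² = 2aL = 2 × 1.7975 × 14.6 = 52.4870, so v = 7.2448 m/s.

7.2 m/s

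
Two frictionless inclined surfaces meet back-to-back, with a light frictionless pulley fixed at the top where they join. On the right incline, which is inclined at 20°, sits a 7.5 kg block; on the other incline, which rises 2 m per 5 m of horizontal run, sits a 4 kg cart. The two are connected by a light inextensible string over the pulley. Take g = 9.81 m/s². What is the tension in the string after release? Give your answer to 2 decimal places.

18.26 N

Resolve each weight along its own incline: the 7.5 kg mass has component 7.5 × 9.81 × sin 20° = 25.164 N down its slope, and the 4 kg mass has 4 × 9.81 × sin 21.80° = 14.573 N down its slope.
The 7.5 kg side's 25.164 N exceeds the other side's 14.573 N, so that mass slides down and the 4 kg mass slides up. Taking that direction as positive, Newton's second law for the whole system gives 25.164 − 14.573 = (7.5 + 4) a, so a = 10.591 / 11.5 = 0.9210 m/s².
For the 4 kg mass (up-slope positive): T − 14.573 = 4 × 0.9210, so T = 18.257 N.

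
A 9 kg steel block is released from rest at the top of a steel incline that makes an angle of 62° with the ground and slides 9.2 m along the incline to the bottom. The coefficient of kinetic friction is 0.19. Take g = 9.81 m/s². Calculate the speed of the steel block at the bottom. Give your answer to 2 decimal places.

11.97 m/s

The weight component along the incline is mg sin 62° = 77.955 N and the normal force is N = mg cos 62° = 41.450 N.
Friction up the slope is f = μN = 0.19 × 41.450 = 7.876 N, so the net downslope force is 77.955 − 7.876 = 70.079 N and a = 70.079 / 9 = 7.7866 m/s².
Starting from rest over a distance of 9.2 m, v² = 2aL = 2 × 7.7866 × 9.2 = 143.2734, so v = 11.9697 m/s.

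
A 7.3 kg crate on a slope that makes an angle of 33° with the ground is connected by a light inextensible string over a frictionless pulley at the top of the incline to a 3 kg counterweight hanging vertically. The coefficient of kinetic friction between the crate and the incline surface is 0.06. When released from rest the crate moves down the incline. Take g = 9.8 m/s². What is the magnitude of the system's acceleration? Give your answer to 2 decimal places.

For the crate on the incline: the weight component along the slope is m₁g sin 33° = 7.3 × 9.8 × 0.5446 = 38.961 N and the normal force is N = m₁g cos 33° = 59.998 N.
Kinetic friction opposes the crate's motion down the incline: f = μN = 0.06 × 59.998 = 3.600 N acting up the slope.
Newton's second law for the crate (down-slope positive): 38.961 − 3.600 − T = 7.3 a. For the hanging counterweight (upward positive): T − 3 × 9.8 = 3 a.
Adding the two equations eliminates T: 5.961 = 10.3 a, so a = 0.5787 m/s².

0.58 m/s²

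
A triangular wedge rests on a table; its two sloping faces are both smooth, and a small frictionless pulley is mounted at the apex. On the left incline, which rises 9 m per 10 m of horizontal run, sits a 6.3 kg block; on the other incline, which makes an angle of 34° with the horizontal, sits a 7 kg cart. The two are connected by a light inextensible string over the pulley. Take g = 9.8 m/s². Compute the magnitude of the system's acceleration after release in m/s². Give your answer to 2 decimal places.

0.22 m/s²

Resolve each weight along its own incline: the 6.3 kg mass has component 6.3 × 9.8 × sin 41.99° = 41.302 N down its slope, and the 7 kg mass has 7 × 9.8 × sin 34° = 38.361 N down its slope.
The 6.3 kg side's 41.302 N exceeds the other side's 38.361 N, so that mass slides down and the 7 kg mass slides up. Taking that direction as positive, Newton's second law for the whole system gives 41.302 − 38.361 = (6.3 + 7) a, so a = 2.941 / 13.3 = 0.2211 m/s².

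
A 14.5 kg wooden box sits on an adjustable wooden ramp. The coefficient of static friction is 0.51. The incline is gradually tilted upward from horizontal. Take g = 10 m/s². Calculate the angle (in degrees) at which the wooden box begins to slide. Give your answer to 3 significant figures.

At the threshold of sliding, static friction is at its maximum μ_s N and exactly balances the weight component along the incline: mg sin θ = μ_s mg cos θ.
Hence tan θ = μ_s = 0.51, so θ = arctan(0.51) = 27.0216°.

27.0°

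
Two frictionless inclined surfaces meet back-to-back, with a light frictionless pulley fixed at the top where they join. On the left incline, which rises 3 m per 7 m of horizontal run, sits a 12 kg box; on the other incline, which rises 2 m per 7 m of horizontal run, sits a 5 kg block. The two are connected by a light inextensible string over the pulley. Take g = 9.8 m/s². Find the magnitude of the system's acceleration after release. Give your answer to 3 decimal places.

1.933 m/s²

Resolve each weight along its own incline: the 12 kg mass has component 12 × 9.8 × sin 23.20° = 46.325 N down its slope, and the 5 kg mass has 5 × 9.8 × sin 15.95° = 13.461 N down its slope.
The 12 kg side's 46.325 N exceeds the other side's 13.461 N, so that mass slides down and the 5 kg mass slides up. Taking that direction as positive, Newton's second law for the whole system gives 46.325 − 13.461 = (12 + 5) a, so a = 32.864 / 17 = 1.9332 m/s².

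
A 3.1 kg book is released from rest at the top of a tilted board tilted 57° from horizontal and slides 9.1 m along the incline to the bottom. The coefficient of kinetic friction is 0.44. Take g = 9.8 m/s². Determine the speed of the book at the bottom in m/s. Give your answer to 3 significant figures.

The weight component along the incline is mg sin 57° = 25.479 N and the normal force is N = mg cos 57° = 16.546 N.
Friction up the slope is f = μN = 0.44 × 16.546 = 7.280 N, so the net downslope force is 25.479 − 7.280 = 18.199 N and a = 18.199 / 3.1 = 5.8706 m/s².
Starting from rest over a distance of 9.1 m, v² = 2aL = 2 × 5.8706 × 9.1 = 106.8449, so v = 10.3366 m/s.

10.3 m/s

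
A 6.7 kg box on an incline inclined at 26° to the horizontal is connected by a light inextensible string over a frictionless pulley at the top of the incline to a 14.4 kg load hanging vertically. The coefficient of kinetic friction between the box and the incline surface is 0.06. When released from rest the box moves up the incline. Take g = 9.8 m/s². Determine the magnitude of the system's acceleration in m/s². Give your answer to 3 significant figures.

5.16 m/s²

For the box on the incline: the weight component along the slope is m₁g sin 26° = 6.7 × 9.8 × 0.4384 = 28.785 N and the normal force is N = m₁g cos 26° = 59.015 N.
Kinetic friction opposes the box's motion up the incline: f = μN = 0.06 × 59.015 = 3.541 N acting down the slope.
Newton's second law for the box (up-slope positive): T − 28.785 − 3.541 = 6.7 a. For the hanging load (downward positive): 14.4 × 9.8 − T = 14.4 a.
Adding the two equations eliminates T: 108.794 = 21.1 a, so a = 5.1561 m/s².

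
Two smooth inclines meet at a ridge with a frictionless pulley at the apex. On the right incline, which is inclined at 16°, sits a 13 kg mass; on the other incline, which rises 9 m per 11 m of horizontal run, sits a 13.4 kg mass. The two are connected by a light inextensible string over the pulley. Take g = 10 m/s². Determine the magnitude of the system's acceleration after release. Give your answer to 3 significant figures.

Resolve each weight along its own incline: the 13 kg mass has component 13 × 10 × sin 16° = 35.833 N down its slope, and the 13.4 kg mass has 13.4 × 10 × sin 39.29° = 84.854 N down its slope.
The 13.4 kg side's 84.854 N exceeds the other side's 35.833 N, so that mass slides down and the 13 kg mass slides up. Taking that direction as positive, Newton's second law for the whole system gives 84.854 − 35.833 = (13 + 13.4) a, so a = 49.021 / 26.4 = 1.8569 m/s².

1.86 m/s²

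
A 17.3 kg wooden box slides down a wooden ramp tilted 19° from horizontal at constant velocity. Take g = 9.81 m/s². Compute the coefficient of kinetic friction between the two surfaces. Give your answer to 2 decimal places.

0.34

At constant velocity the net force along the incline is zero: mg sin 19° = μ mg cos 19°.
So μ = tan 19° = 0.3256 / 0.9455 = 0.3444.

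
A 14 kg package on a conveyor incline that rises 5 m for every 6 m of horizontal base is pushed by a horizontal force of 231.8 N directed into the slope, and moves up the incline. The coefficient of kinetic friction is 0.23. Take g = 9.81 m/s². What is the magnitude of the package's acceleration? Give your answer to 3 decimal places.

2.268 m/s²

The horizontal push has components F cos 39.81° = 231.8 × 0.7682 = 178.069 N up the incline and F sin 39.81° = 231.8 × 0.6402 = 148.398 N pressing into the surface.
The normal force is therefore N = mg cos 39.81° + F sin 39.81° = 105.505 + 148.398 = 253.903 N, and kinetic friction down the slope is μN = 0.23 × 253.903 = 58.398 N.
Along the incline: F cos 39.81° − mg sin 39.81° − μN = ma, so 178.069 − 87.925 − 58.398 = 14 a, giving a = 2.2676 m/s².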